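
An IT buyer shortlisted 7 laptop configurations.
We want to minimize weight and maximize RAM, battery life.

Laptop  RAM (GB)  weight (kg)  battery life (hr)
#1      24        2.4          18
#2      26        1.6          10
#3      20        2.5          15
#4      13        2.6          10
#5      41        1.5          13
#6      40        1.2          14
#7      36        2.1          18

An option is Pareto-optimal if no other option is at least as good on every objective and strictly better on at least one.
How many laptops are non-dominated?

#1: dominated by #7 (RAM 36≥24, weight 2.1≤2.4, battery life 18≥18).
#2: dominated by #5 (RAM 41≥26, weight 1.5≤1.6, battery life 13≥10).
#3: dominated by #1 (RAM 24≥20, weight 2.4≤2.5, battery life 18≥15).
#4: dominated by #1 (RAM 24≥13, weight 2.4≤2.6, battery life 18≥10).
#5: not dominated (best RAM).
#6: not dominated (best weight).
#7: not dominated.
Pareto-optimal: #5, #6, #7 → 3.

3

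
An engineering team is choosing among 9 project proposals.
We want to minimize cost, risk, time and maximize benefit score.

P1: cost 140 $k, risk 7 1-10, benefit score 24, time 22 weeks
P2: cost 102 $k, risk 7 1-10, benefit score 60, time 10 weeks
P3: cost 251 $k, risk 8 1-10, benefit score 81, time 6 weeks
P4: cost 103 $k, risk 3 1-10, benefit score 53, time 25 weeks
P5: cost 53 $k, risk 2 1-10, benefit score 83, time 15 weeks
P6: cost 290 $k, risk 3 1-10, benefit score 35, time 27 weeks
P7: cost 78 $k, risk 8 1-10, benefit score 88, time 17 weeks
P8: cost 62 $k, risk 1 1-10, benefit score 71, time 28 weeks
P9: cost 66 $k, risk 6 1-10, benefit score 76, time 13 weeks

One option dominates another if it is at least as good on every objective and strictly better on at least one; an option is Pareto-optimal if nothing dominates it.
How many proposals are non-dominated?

P1: dominated by P2 (cost 102≤140, risk 7≤7, benefit score 60≥24, time 10≤22).
P2: not dominated.
P3: not dominated (best time).
P4: dominated by P5 (cost 53≤103, risk 2≤3, benefit score 83≥53, time 15≤25).
P5: not dominated (best cost).
P6: dominated by P4 (cost 103≤290, risk 3≤3, benefit score 53≥35, time 25≤27).
P7: not dominated (best benefit score).
P8: not dominated (best risk).
P9: not dominated.
Pareto-optimal: P2, P3, P5, P7, P8, P9 → 6.

6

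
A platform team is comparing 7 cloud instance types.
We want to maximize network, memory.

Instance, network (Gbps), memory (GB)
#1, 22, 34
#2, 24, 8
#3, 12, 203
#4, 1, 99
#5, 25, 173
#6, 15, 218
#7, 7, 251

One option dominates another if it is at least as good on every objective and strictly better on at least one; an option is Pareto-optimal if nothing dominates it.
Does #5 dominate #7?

No

#5 vs #7: #5 is worse on memory (173 vs 251), so it does not dominate #7.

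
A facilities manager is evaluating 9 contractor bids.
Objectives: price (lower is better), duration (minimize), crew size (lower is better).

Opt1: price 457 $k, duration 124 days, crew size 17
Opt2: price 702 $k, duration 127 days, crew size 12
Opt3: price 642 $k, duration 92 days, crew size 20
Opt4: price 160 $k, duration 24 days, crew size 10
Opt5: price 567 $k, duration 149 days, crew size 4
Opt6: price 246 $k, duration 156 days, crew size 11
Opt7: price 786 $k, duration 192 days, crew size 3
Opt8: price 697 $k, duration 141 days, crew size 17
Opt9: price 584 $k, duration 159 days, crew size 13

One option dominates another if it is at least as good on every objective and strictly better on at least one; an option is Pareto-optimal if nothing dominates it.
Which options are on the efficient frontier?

Opt1: dominated by Opt4 (price 160≤457, duration 24≤124, crew size 10≤17).
Opt2: dominated by Opt4 (price 160≤702, duration 24≤127, crew size 10≤12).
Opt3: dominated by Opt4 (price 160≤642, duration 24≤92, crew size 10≤20).
Opt4: not dominated (best price).
Opt5: not dominated.
Opt6: dominated by Opt4 (price 160≤246, duration 24≤156, crew size 10≤11).
Opt7: not dominated (best crew size).
Opt8: dominated by Opt1 (price 457≤697, duration 124≤141, crew size 17≤17).
Opt9: dominated by Opt4 (price 160≤584, duration 24≤159, crew size 10≤13).

Opt4, Opt5, Opt7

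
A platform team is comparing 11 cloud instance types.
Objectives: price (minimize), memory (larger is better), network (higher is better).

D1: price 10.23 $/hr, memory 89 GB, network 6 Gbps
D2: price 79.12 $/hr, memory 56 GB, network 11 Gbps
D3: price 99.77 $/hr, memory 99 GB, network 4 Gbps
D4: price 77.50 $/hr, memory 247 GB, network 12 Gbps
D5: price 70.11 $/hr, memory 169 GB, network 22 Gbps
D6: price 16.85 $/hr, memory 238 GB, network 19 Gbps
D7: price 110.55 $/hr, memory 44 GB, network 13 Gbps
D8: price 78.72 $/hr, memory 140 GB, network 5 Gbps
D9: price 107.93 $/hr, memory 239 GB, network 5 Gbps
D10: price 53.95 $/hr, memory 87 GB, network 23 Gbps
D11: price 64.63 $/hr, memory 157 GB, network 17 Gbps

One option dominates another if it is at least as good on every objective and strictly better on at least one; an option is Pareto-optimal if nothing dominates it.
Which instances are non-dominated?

D1, D4, D5, D6, D10

D1: not dominated (best price).
D2: dominated by D4 (price 77.50≤79.12, memory 247≥56, network 12≥11).
D3: dominated by D4 (price 77.50≤99.77, memory 247≥99, network 12≥4).
D4: not dominated (best memory).
D5: not dominated.
D6: not dominated.
D7: dominated by D5 (price 70.11≤110.55, memory 169≥44, network 22≥13).
D8: dominated by D4 (price 77.50≤78.72, memory 247≥140, network 12≥5).
D9: dominated by D4 (price 77.50≤107.93, memory 247≥239, network 12≥5).
D10: not dominated (best network).
D11: dominated by D6 (price 16.85≤64.63, memory 238≥157, network 19≥17).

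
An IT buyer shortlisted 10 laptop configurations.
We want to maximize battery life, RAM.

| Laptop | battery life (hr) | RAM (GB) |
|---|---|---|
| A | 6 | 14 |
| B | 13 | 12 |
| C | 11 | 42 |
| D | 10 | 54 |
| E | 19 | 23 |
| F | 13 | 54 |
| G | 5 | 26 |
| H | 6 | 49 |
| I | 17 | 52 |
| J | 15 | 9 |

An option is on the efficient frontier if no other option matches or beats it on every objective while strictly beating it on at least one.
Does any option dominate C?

F vs C: battery life 13≥11, RAM 54≥42 — F is at least as good on every objective and strictly better on at least one, so F dominates C.

Yes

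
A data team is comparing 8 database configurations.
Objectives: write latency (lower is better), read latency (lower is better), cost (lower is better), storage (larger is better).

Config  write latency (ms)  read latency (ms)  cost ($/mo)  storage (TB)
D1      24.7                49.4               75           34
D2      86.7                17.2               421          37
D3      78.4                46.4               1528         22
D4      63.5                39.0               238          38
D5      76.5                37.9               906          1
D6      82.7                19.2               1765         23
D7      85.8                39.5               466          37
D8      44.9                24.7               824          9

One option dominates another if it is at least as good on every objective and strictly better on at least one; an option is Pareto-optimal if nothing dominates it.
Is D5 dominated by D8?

Yes

D8 vs D5: write latency 44.9≤76.5, read latency 24.7≤37.9, cost 824≤906, storage 9≥1 — D8 is at least as good on every objective with at least one strict improvement.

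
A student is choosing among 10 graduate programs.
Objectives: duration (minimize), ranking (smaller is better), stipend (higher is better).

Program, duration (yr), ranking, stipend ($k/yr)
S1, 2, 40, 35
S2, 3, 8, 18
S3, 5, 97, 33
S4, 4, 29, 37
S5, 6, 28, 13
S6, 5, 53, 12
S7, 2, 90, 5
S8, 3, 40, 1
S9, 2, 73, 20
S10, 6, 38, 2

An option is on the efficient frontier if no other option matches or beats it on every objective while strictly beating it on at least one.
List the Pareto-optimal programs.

S1: not dominated.
S2: not dominated (best ranking).
S3: dominated by S1 (duration 2≤5, ranking 40≤97, stipend 35≥33).
S4: not dominated (best stipend).
S5: dominated by S2 (duration 3≤6, ranking 8≤28, stipend 18≥13).
S6: dominated by S1 (duration 2≤5, ranking 40≤53, stipend 35≥12).
S7: dominated by S1 (duration 2≤2, ranking 40≤90, stipend 35≥5).
S8: dominated by S1 (duration 2≤3, ranking 40≤40, stipend 35≥1).
S9: dominated by S1 (duration 2≤2, ranking 40≤73, stipend 35≥20).
S10: dominated by S2 (duration 3≤6, ranking 8≤38, stipend 18≥2).

S1, S2, S4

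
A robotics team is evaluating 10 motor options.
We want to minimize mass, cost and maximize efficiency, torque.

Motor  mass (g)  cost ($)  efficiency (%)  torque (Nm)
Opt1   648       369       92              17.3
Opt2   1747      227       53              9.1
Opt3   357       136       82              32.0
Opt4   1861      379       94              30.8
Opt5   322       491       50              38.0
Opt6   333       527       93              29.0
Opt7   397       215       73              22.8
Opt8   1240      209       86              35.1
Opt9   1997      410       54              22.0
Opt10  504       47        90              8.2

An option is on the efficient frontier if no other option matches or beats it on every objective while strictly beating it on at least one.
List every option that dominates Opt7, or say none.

Opt3: mass 357≤397, cost 136≤215, efficiency 82≥73, torque 32.0≥22.8 — dominates Opt7.
Others (Opt1, Opt2, Opt4, Opt5, Opt6, Opt8, Opt9, Opt10) are each worse than Opt7 on at least one objective.

Opt3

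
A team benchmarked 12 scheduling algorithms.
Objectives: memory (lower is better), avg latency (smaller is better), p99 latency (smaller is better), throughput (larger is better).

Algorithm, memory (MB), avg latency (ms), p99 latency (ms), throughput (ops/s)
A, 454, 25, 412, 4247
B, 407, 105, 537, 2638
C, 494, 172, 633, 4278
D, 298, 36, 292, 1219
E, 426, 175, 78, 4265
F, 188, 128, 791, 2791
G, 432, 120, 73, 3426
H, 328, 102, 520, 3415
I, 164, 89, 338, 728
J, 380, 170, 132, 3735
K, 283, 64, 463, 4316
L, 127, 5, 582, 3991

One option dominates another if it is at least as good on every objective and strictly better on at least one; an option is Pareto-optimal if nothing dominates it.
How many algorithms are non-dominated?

8

A: not dominated.
B: dominated by H (memory 328≤407, avg latency 102≤105, p99 latency 520≤537, throughput 3415≥2638).
C: dominated by K (memory 283≤494, avg latency 64≤172, p99 latency 463≤633, throughput 4316≥4278).
D: not dominated.
E: not dominated.
F: dominated by L (memory 127≤188, avg latency 5≤128, p99 latency 582≤791, throughput 3991≥2791).
G: not dominated (best p99 latency).
H: dominated by K (memory 283≤328, avg latency 64≤102, p99 latency 463≤520, throughput 4316≥3415).
I: not dominated.
J: not dominated.
K: not dominated (best throughput).
L: not dominated (best memory).
Pareto-optimal: A, D, E, G, I, J, K, L → 8.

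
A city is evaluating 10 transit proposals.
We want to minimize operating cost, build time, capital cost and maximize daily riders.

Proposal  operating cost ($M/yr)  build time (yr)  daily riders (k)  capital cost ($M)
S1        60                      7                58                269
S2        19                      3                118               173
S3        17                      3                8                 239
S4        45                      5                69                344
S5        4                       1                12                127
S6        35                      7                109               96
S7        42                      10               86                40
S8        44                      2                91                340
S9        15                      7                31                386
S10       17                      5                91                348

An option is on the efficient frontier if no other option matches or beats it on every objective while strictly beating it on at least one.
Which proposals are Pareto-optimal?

S2, S5, S6, S7, S8, S9, S10

S1: dominated by S2 (operating cost 19≤60, build time 3≤7, daily riders 118≥58, capital cost 173≤269).
S2: not dominated (best daily riders).
S3: dominated by S5 (operating cost 4≤17, build time 1≤3, daily riders 12≥8, capital cost 127≤239).
S4: dominated by S2 (operating cost 19≤45, build time 3≤5, daily riders 118≥69, capital cost 173≤344).
S5: not dominated (best operating cost).
S6: not dominated.
S7: not dominated (best capital cost).
S8: not dominated.
S9: not dominated.
S10: not dominated.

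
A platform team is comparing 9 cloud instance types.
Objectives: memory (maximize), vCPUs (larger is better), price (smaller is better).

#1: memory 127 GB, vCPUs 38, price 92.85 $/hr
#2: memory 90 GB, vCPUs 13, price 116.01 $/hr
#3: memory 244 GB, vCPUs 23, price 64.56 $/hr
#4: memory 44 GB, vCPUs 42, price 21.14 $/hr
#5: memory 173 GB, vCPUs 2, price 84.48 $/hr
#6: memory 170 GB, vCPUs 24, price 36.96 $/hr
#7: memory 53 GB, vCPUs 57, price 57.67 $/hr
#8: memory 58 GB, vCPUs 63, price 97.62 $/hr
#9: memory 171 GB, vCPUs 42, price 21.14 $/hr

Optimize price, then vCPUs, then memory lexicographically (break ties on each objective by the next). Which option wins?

#9

First minimize price: best is 21.14, kept {#4, #9}.
Then maximize vCPUs: best is 42, kept {#4, #9}.
Then maximize memory: best is 171, kept {#9}.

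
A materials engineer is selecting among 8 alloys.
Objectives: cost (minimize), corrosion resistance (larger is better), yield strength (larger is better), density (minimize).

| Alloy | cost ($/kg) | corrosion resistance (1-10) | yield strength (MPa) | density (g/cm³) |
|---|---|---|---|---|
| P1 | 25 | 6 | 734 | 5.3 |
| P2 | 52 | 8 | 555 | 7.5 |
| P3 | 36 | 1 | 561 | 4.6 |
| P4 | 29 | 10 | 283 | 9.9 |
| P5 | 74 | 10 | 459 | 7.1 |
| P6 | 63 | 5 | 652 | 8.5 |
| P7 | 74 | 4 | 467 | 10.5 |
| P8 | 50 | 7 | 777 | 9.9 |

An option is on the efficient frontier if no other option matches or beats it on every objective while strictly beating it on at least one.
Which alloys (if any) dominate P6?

P1

P1: cost 25≤63, corrosion resistance 6≥5, yield strength 734≥652, density 5.3≤8.5 — dominates P6.
Others (P2, P3, P4, P5, P7, P8) are each worse than P6 on at least one objective.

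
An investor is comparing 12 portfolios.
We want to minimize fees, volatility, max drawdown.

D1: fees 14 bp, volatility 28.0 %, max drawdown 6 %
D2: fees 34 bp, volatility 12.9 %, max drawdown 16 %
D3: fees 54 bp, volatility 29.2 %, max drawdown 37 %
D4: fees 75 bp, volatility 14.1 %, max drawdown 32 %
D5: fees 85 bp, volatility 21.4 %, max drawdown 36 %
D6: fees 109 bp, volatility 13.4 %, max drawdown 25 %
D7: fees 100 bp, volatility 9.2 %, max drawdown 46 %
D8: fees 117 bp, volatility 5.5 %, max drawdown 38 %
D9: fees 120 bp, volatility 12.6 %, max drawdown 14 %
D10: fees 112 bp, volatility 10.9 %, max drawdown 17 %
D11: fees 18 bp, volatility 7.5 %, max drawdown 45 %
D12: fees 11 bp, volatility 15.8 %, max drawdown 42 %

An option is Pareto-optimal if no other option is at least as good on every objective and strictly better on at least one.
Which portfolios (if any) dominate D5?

D2, D4

D2: fees 34≤85, volatility 12.9≤21.4, max drawdown 16≤36 — dominates D5.
D4: fees 75≤85, volatility 14.1≤21.4, max drawdown 32≤36 — dominates D5.
Others (D1, D3, D6, D7, D8, D9, D10, D11, D12) are each worse than D5 on at least one objective.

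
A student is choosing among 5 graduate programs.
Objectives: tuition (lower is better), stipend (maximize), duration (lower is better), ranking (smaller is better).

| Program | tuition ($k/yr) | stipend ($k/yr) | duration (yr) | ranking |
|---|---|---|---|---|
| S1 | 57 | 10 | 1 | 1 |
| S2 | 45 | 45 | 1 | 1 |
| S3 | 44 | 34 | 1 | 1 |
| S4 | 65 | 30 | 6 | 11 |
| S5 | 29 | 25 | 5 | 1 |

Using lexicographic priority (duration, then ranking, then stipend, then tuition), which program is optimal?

S2

First minimize duration: best is 1, kept {S1, S2, S3}.
Then minimize ranking: best is 1, kept {S1, S2, S3}.
Then maximize stipend: best is 45, kept {S2}.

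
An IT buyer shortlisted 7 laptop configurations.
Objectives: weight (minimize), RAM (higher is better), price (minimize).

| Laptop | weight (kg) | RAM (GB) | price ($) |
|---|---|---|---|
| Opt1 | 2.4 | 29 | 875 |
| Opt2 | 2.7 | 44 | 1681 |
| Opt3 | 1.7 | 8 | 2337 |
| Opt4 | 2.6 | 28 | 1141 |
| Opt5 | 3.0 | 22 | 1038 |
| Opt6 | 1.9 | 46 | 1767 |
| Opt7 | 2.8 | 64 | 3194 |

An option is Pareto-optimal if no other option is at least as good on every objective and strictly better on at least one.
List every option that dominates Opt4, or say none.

Opt1

Opt1: weight 2.4≤2.6, RAM 29≥28, price 875≤1141 — dominates Opt4.
Others (Opt2, Opt3, Opt5, Opt6, Opt7) are each worse than Opt4 on at least one objective.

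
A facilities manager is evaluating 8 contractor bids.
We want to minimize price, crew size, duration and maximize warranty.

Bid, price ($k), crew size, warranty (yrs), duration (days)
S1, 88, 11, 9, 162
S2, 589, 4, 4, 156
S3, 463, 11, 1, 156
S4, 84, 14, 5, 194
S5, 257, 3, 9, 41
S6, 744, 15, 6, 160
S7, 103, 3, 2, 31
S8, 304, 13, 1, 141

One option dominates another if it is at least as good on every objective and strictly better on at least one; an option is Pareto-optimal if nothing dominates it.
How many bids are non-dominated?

4

S1: not dominated.
S2: dominated by S5 (price 257≤589, crew size 3≤4, warranty 9≥4, duration 41≤156).
S3: dominated by S5 (price 257≤463, crew size 3≤11, warranty 9≥1, duration 41≤156).
S4: not dominated (best price).
S5: not dominated.
S6: dominated by S5 (price 257≤744, crew size 3≤15, warranty 9≥6, duration 41≤160).
S7: not dominated (best duration).
S8: dominated by S5 (price 257≤304, crew size 3≤13, warranty 9≥1, duration 41≤141).
Pareto-optimal: S1, S4, S5, S7 → 4.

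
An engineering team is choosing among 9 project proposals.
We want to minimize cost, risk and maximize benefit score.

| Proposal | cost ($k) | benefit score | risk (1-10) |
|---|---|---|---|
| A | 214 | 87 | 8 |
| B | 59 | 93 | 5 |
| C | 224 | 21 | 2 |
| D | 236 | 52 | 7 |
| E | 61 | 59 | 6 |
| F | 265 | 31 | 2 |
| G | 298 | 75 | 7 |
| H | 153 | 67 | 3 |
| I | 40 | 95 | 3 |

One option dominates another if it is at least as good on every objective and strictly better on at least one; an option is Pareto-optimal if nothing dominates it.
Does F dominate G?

F vs G: F is worse on benefit score (31 vs 75), so it does not dominate G.

No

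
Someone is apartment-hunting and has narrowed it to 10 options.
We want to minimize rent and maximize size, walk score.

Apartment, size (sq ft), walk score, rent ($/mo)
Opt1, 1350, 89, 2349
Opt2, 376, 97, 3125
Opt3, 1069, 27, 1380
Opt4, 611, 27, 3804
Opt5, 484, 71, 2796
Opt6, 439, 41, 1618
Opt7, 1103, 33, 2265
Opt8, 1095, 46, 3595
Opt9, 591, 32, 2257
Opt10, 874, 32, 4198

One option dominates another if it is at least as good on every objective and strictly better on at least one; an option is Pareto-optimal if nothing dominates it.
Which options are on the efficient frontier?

Opt1, Opt2, Opt3, Opt6, Opt7, Opt9

Opt1: not dominated (best size).
Opt2: not dominated (best walk score).
Opt3: not dominated (best rent).
Opt4: dominated by Opt1 (size 1350≥611, walk score 89≥27, rent 2349≤3804).
Opt5: dominated by Opt1 (size 1350≥484, walk score 89≥71, rent 2349≤2796).
Opt6: not dominated.
Opt7: not dominated.
Opt8: dominated by Opt1 (size 1350≥1095, walk score 89≥46, rent 2349≤3595).
Opt9: not dominated.
Opt10: dominated by Opt1 (size 1350≥874, walk score 89≥32, rent 2349≤4198).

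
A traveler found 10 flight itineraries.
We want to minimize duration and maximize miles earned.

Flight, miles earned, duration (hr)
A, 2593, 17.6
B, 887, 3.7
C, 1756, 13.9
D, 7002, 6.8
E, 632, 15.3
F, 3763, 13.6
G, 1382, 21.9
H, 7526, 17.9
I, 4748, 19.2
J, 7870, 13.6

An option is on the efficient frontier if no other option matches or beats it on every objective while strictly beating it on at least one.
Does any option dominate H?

Yes

J vs H: miles earned 7870≥7526, duration 13.6≤17.9 — J is at least as good on every objective and strictly better on at least one, so J dominates H.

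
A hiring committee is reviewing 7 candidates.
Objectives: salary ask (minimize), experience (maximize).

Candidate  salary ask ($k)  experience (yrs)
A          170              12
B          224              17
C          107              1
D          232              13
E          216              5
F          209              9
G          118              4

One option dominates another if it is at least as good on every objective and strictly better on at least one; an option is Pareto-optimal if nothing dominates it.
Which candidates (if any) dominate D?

B: salary ask 224≤232, experience 17≥13 — dominates D.
Others (A, C, E, F, G) are each worse than D on at least one objective.

B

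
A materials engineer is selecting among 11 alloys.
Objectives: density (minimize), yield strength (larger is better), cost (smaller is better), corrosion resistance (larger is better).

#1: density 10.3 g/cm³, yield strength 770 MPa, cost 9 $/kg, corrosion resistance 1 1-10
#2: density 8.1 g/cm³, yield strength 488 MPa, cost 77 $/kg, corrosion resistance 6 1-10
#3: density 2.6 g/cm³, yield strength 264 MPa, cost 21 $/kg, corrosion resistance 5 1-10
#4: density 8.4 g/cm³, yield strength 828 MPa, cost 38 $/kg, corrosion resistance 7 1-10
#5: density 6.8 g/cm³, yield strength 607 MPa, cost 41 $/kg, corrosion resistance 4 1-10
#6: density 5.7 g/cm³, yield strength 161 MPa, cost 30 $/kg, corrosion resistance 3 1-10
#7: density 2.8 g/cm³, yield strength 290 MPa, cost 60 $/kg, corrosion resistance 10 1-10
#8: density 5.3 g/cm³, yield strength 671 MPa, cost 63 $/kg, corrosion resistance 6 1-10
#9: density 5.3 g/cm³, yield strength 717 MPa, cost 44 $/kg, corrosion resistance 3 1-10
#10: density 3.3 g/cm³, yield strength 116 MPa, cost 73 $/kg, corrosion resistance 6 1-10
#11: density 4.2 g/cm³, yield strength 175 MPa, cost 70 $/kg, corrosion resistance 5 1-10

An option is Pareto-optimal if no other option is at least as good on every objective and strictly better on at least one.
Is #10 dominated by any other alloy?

#7 vs #10: density 2.8≤3.3, yield strength 290≥116, cost 60≤73, corrosion resistance 10≥6 — #7 is at least as good on every objective and strictly better on at least one, so #7 dominates #10.

Yes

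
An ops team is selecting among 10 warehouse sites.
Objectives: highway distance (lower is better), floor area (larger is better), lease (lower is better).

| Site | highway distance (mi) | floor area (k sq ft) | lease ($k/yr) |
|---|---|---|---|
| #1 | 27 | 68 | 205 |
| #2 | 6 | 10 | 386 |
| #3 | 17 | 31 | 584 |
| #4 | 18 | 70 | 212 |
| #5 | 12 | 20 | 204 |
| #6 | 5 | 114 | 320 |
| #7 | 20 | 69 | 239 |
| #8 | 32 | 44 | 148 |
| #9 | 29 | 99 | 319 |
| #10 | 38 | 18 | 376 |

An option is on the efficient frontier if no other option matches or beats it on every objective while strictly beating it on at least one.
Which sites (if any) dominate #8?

none

#1: worse on lease (205 vs 148).
#2: worse on floor area (10 vs 44).
#3: worse on floor area (31 vs 44).
#4: worse on lease (212 vs 148).
#5: worse on floor area (20 vs 44).
#6: worse on lease (320 vs 148).
#7: worse on lease (239 vs 148).
#9: worse on lease (319 vs 148).
#10: worse on highway distance (38 vs 32).
No option dominates #8.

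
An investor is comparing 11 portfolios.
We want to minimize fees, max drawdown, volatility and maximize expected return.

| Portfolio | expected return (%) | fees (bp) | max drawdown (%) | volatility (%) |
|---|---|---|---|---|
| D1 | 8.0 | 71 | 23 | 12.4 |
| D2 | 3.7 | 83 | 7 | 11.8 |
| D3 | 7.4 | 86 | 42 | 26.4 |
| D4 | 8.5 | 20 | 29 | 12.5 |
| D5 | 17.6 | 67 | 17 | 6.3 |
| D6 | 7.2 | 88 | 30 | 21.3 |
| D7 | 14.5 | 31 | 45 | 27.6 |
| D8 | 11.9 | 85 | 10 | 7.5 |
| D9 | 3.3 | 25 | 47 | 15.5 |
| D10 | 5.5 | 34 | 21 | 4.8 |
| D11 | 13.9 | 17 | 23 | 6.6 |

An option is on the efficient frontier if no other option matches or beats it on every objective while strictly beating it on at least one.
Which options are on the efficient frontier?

D2, D5, D7, D8, D10, D11

D1: dominated by D5 (expected return 17.6≥8.0, fees 67≤71, max drawdown 17≤23, volatility 6.3≤12.4).
D2: not dominated (best max drawdown).
D3: dominated by D1 (expected return 8.0≥7.4, fees 71≤86, max drawdown 23≤42, volatility 12.4≤26.4).
D4: dominated by D11 (expected return 13.9≥8.5, fees 17≤20, max drawdown 23≤29, volatility 6.6≤12.5).
D5: not dominated (best expected return).
D6: dominated by D1 (expected return 8.0≥7.2, fees 71≤88, max drawdown 23≤30, volatility 12.4≤21.3).
D7: not dominated.
D8: not dominated.
D9: dominated by D4 (expected return 8.5≥3.3, fees 20≤25, max drawdown 29≤47, volatility 12.5≤15.5).
D10: not dominated (best volatility).
D11: not dominated (best fees).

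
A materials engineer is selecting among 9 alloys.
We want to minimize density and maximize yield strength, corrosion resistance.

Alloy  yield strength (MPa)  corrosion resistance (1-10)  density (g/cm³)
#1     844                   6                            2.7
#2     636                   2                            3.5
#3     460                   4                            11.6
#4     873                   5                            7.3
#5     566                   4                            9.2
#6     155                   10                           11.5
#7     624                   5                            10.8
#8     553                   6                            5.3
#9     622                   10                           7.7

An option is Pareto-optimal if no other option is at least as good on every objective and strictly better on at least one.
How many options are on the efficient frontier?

#1: not dominated (best density).
#2: dominated by #1 (yield strength 844≥636, corrosion resistance 6≥2, density 2.7≤3.5).
#3: dominated by #1 (yield strength 844≥460, corrosion resistance 6≥4, density 2.7≤11.6).
#4: not dominated (best yield strength).
#5: dominated by #1 (yield strength 844≥566, corrosion resistance 6≥4, density 2.7≤9.2).
#6: dominated by #9 (yield strength 622≥155, corrosion resistance 10≥10, density 7.7≤11.5).
#7: dominated by #1 (yield strength 844≥624, corrosion resistance 6≥5, density 2.7≤10.8).
#8: dominated by #1 (yield strength 844≥553, corrosion resistance 6≥6, density 2.7≤5.3).
#9: not dominated.
Pareto-optimal: #1, #4, #9 → 3.

3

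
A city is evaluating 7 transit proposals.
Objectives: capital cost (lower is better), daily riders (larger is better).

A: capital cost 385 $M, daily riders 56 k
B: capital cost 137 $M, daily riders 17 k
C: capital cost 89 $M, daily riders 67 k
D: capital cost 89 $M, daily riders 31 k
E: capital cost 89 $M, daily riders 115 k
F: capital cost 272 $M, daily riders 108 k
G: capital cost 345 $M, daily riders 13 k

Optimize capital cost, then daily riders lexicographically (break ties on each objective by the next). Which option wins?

E

First minimize capital cost: best is 89, kept {C, D, E}.
Then maximize daily riders: best is 115, kept {E}.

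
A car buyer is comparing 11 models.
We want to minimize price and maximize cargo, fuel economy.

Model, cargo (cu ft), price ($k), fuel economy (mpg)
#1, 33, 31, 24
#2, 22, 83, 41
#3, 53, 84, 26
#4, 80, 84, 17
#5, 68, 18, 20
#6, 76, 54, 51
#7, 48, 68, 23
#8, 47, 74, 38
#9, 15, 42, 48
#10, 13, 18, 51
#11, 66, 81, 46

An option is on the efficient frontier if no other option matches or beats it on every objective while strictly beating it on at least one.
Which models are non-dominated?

#1, #4, #5, #6, #9, #10

#1: not dominated.
#2: dominated by #6 (cargo 76≥22, price 54≤83, fuel economy 51≥41).
#3: dominated by #6 (cargo 76≥53, price 54≤84, fuel economy 51≥26).
#4: not dominated (best cargo).
#5: not dominated.
#6: not dominated.
#7: dominated by #6 (cargo 76≥48, price 54≤68, fuel economy 51≥23).
#8: dominated by #6 (cargo 76≥47, price 54≤74, fuel economy 51≥38).
#9: not dominated.
#10: not dominated.
#11: dominated by #6 (cargo 76≥66, price 54≤81, fuel economy 51≥46).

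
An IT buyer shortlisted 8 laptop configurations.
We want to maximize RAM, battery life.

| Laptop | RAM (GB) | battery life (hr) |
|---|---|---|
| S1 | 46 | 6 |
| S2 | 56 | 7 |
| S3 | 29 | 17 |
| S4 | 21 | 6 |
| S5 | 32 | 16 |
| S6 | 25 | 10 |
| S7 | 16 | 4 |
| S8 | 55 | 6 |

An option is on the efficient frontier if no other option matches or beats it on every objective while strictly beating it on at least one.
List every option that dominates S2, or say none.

S1: worse on RAM (46 vs 56).
S3: worse on RAM (29 vs 56).
S4: worse on RAM (21 vs 56).
S5: worse on RAM (32 vs 56).
S6: worse on RAM (25 vs 56).
S7: worse on RAM (16 vs 56).
S8: worse on RAM (55 vs 56).
No option dominates S2.

none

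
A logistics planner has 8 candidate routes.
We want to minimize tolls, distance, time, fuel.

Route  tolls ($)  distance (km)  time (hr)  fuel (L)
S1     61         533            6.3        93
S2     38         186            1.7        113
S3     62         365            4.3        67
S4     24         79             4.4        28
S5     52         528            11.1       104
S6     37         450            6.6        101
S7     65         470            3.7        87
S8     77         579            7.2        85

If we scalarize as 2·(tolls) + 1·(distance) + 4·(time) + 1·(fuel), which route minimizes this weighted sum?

S4

S1: 2·61 + 1·533 + 4·6.3 + 1·93 = 773.2
S2: 2·38 + 1·186 + 4·1.7 + 1·113 = 381.8
S3: 2·62 + 1·365 + 4·4.3 + 1·67 = 573.2
S4: 2·24 + 1·79 + 4·4.4 + 1·28 = 172.6
S5: 2·52 + 1·528 + 4·11.1 + 1·104 = 780.4
S6: 2·37 + 1·450 + 4·6.6 + 1·101 = 651.4
S7: 2·65 + 1·470 + 4·3.7 + 1·87 = 701.8
S8: 2·77 + 1·579 + 4·7.2 + 1·85 = 846.8
Lowest: S4 at 172.6.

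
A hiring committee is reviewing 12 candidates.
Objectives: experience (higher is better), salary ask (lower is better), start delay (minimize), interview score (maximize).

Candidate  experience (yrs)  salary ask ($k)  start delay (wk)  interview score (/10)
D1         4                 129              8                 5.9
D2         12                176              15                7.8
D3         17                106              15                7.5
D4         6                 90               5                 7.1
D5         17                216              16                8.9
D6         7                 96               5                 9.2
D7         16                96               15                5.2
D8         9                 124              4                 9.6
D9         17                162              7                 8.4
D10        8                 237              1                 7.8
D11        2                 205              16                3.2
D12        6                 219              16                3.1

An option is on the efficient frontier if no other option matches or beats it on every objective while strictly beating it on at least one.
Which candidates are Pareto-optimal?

D3, D4, D5, D6, D7, D8, D9, D10

D1: dominated by D4 (experience 6≥4, salary ask 90≤129, start delay 5≤8, interview score 7.1≥5.9).
D2: dominated by D9 (experience 17≥12, salary ask 162≤176, start delay 7≤15, interview score 8.4≥7.8).
D3: not dominated.
D4: not dominated (best salary ask).
D5: not dominated.
D6: not dominated.
D7: not dominated.
D8: not dominated (best interview score).
D9: not dominated.
D10: not dominated (best start delay).
D11: dominated by D1 (experience 4≥2, salary ask 129≤205, start delay 8≤16, interview score 5.9≥3.2).
D12: dominated by D2 (experience 12≥6, salary ask 176≤219, start delay 15≤16, interview score 7.8≥3.1).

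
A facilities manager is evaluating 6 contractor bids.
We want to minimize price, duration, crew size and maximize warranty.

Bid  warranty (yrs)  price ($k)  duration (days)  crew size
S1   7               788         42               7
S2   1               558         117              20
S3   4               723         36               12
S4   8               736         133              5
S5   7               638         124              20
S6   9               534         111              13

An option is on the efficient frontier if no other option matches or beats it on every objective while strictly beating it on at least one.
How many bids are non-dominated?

4

S1: not dominated.
S2: dominated by S6 (warranty 9≥1, price 534≤558, duration 111≤117, crew size 13≤20).
S3: not dominated (best duration).
S4: not dominated (best crew size).
S5: dominated by S6 (warranty 9≥7, price 534≤638, duration 111≤124, crew size 13≤20).
S6: not dominated (best warranty).
Pareto-optimal: S1, S3, S4, S6 → 4.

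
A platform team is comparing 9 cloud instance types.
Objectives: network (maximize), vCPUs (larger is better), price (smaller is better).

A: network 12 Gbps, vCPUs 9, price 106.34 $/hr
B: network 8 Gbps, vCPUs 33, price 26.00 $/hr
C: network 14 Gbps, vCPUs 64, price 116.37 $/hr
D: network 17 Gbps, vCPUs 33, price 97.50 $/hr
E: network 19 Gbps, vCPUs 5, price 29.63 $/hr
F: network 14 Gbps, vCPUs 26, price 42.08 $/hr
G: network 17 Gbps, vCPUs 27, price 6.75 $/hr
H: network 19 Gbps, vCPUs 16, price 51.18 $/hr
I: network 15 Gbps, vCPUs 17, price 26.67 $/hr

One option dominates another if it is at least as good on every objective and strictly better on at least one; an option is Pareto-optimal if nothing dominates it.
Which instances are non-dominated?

A: dominated by D (network 17≥12, vCPUs 33≥9, price 97.50≤106.34).
B: not dominated.
C: not dominated (best vCPUs).
D: not dominated.
E: not dominated.
F: dominated by G (network 17≥14, vCPUs 27≥26, price 6.75≤42.08).
G: not dominated (best price).
H: not dominated.
I: dominated by G (network 17≥15, vCPUs 27≥17, price 6.75≤26.67).

B, C, D, E, G, H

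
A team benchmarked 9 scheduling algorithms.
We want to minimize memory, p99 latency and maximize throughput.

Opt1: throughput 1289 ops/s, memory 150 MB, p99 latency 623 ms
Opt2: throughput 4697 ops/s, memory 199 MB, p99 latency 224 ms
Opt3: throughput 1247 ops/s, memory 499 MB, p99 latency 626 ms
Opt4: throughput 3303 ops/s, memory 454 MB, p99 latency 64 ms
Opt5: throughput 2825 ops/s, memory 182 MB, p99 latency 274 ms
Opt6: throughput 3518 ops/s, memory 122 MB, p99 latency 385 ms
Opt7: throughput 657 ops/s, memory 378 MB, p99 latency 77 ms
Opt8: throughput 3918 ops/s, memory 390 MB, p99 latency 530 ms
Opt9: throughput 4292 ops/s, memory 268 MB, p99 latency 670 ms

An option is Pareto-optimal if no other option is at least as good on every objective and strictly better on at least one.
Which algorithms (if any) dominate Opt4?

none

Opt1: worse on throughput (1289 vs 3303).
Opt2: worse on p99 latency (224 vs 64).
Opt3: worse on throughput (1247 vs 3303).
Opt5: worse on throughput (2825 vs 3303).
Opt6: worse on p99 latency (385 vs 64).
Opt7: worse on throughput (657 vs 3303).
Opt8: worse on p99 latency (530 vs 64).
Opt9: worse on p99 latency (670 vs 64).
No option dominates Opt4.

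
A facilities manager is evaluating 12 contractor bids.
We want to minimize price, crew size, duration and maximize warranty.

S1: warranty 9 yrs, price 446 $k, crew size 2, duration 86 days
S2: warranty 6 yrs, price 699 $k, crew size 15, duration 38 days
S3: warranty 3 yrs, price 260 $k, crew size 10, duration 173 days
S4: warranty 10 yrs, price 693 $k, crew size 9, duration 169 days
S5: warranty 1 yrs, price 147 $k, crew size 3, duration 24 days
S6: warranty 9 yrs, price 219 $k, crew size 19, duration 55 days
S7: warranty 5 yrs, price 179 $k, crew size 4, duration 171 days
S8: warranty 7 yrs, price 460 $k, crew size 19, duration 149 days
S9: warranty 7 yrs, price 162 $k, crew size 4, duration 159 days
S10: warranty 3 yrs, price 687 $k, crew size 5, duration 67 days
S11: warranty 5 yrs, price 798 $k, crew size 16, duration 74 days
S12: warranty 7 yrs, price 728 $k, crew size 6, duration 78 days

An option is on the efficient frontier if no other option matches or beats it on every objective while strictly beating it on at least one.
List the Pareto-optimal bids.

S1, S2, S4, S5, S6, S9, S10, S12

S1: not dominated (best crew size).
S2: not dominated.
S3: dominated by S7 (warranty 5≥3, price 179≤260, crew size 4≤10, duration 171≤173).
S4: not dominated (best warranty).
S5: not dominated (best price).
S6: not dominated.
S7: dominated by S9 (warranty 7≥5, price 162≤179, crew size 4≤4, duration 159≤171).
S8: dominated by S1 (warranty 9≥7, price 446≤460, crew size 2≤19, duration 86≤149).
S9: not dominated.
S10: not dominated.
S11: dominated by S2 (warranty 6≥5, price 699≤798, crew size 15≤16, duration 38≤74).
S12: not dominated.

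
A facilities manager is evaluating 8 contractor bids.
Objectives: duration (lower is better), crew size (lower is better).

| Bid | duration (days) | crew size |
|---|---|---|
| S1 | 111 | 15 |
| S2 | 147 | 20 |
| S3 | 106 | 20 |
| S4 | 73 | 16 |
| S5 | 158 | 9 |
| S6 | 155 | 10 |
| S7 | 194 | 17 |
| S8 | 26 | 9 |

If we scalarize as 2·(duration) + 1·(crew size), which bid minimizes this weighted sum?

S1: 2·111 + 1·15 = 237
S2: 2·147 + 1·20 = 314
S3: 2·106 + 1·20 = 232
S4: 2·73 + 1·16 = 162
S5: 2·158 + 1·9 = 325
S6: 2·155 + 1·10 = 320
S7: 2·194 + 1·17 = 405
S8: 2·26 + 1·9 = 61
Lowest: S8 at 61.

S8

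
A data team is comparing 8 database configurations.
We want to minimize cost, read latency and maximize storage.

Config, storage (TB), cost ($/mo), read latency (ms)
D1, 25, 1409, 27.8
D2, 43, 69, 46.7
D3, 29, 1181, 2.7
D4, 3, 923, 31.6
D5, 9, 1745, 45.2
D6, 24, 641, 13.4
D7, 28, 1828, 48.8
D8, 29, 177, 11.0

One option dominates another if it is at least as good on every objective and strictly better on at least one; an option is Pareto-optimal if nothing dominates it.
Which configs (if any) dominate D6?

D8: storage 29≥24, cost 177≤641, read latency 11.0≤13.4 — dominates D6.
Others (D1, D2, D3, D4, D5, D7) are each worse than D6 on at least one objective.

D8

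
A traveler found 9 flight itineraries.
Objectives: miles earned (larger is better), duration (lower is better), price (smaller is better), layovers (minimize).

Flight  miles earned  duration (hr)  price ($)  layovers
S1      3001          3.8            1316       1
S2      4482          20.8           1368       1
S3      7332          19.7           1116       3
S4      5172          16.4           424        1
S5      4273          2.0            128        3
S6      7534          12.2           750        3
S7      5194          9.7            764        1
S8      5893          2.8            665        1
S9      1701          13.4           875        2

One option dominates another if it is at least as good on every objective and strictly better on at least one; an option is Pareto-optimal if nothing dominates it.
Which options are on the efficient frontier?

S1: dominated by S8 (miles earned 5893≥3001, duration 2.8≤3.8, price 665≤1316, layovers 1≤1).
S2: dominated by S4 (miles earned 5172≥4482, duration 16.4≤20.8, price 424≤1368, layovers 1≤1).
S3: dominated by S6 (miles earned 7534≥7332, duration 12.2≤19.7, price 750≤1116, layovers 3≤3).
S4: not dominated.
S5: not dominated (best duration).
S6: not dominated (best miles earned).
S7: dominated by S8 (miles earned 5893≥5194, duration 2.8≤9.7, price 665≤764, layovers 1≤1).
S8: not dominated.
S9: dominated by S7 (miles earned 5194≥1701, duration 9.7≤13.4, price 764≤875, layovers 1≤2).

S4, S5, S6, S8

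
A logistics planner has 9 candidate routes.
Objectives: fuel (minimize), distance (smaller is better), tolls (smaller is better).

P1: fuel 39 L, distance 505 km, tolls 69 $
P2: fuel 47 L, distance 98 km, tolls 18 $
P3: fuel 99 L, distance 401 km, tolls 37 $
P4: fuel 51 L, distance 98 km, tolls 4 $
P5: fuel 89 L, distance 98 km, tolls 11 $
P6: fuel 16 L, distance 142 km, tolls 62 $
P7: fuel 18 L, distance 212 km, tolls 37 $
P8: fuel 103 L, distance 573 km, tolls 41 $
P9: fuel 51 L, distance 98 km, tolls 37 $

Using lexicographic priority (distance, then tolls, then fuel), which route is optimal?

P4

First minimize distance: best is 98, kept {P2, P4, P5, P9}.
Then minimize tolls: best is 4, kept {P4}.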